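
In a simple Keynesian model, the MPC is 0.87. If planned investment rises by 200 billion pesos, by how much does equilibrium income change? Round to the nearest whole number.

The multiplier is 1/(1 − MPC) = 1/0.13.
ΔY = 200/0.13 = 1538.46 ≈ 1538

ΔY ≈ 1538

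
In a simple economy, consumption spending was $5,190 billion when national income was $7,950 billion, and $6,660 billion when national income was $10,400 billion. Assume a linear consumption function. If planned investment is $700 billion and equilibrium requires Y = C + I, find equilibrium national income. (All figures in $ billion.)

MPC = (6660 − 5190)/(10400 − 7950) = 1470/2450 = 0.6
a = 5190 − 0.6(7950) = 420
Equilibrium: Y = 420 + 0.6Y + 700
0.4Y = 1120, so Y = 1120/0.4 = 2800

Y = 2800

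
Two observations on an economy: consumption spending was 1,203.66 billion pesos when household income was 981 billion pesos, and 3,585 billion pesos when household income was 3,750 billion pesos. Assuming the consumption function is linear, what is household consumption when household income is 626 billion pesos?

C = 898.36

MPC = (3585 − 1203.66)/(3750 − 981) = 2381.34/2769 = 0.86
a = 1203.66 − 0.86(981) = 1203.66 − 843.66 = 360
C = 360 + 0.86(626) = 360 + 538.36 = 898.36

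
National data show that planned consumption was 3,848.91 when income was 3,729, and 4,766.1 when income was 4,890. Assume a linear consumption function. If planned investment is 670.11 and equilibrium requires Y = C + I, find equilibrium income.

MPC = (4766.1 − 3848.91)/(4890 − 3729) = 917.19/1161 = 0.79
a = 3848.91 − 0.79(3729) = 903
Equilibrium: Y = 903 + 0.79Y + 670.11
0.21Y = 1573.11, so Y = 1573.11/0.21 = 7491

Y = 7491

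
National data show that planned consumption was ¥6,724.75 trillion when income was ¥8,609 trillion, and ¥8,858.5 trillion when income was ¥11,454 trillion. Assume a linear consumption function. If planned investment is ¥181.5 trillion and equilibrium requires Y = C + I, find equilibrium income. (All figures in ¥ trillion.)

MPC = (8858.5 − 6724.75)/(11454 − 8609) = 2133.75/2845 = 0.75
a = 6724.75 − 0.75(8609) = 268
Equilibrium: Y = 268 + 0.75Y + 181.5
0.25Y = 449.5, so Y = 449.5/0.25 = 1798

Y = 1798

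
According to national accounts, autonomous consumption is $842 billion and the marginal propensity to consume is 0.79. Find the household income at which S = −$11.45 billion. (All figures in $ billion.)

Y = 3955

S = Y − C = -842 + 0.21Y
-842 + 0.21Y = -11.45, so 0.21Y = 830.55 and Y = 3955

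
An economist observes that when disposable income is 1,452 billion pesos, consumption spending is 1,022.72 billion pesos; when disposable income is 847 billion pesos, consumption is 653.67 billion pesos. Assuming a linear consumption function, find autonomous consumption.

a = 137

MPC = ΔC/ΔY = (1022.72 − 653.67)/(1452 − 847) = 369.05/605 = 0.61
a = C − MPC·Y = 653.67 − 0.61(847) = 653.67 − 516.67 = 137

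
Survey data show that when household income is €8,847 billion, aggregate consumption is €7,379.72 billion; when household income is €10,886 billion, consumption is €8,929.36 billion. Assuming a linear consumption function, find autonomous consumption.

a = 656

MPC = ΔC/ΔY = (8929.36 − 7379.72)/(10886 − 8847) = 1549.64/2039 = 0.76
a = C − MPC·Y = 7379.72 − 0.76(8847) = 7379.72 − 6723.72 = 656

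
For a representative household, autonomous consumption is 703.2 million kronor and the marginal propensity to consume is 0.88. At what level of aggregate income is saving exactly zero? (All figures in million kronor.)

At break-even, C = Y: 703.2 + 0.88Y = Y
0.12Y = 703.2, so Y = 703.2/0.12 = 5860

Y = 5860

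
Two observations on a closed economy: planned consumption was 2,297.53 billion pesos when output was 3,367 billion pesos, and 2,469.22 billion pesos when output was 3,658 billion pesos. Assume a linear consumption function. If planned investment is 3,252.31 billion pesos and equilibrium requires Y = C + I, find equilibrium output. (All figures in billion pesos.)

MPC = (2469.22 − 2297.53)/(3658 − 3367) = 171.69/291 = 0.59
a = 2297.53 − 0.59(3367) = 311
Equilibrium: Y = 311 + 0.59Y + 3252.31
0.41Y = 3563.31, so Y = 3563.31/0.41 = 8691

Y = 8691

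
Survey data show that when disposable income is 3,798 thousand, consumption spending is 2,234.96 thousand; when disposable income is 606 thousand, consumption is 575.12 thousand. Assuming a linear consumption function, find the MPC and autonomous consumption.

MPC = 0.52; a = 260

MPC = ΔC/ΔY = (2234.96 − 575.12)/(3798 − 606) = 1659.84/3192 = 0.52
a = C − MPC·Y = 575.12 − 0.52(606) = 575.12 − 315.12 = 260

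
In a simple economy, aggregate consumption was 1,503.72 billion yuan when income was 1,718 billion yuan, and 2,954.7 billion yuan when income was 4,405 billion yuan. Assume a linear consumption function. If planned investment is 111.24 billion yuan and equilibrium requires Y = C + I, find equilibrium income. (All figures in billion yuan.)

MPC = (2954.7 − 1503.72)/(4405 − 1718) = 1450.98/2687 = 0.54
a = 1503.72 − 0.54(1718) = 576
Equilibrium: Y = 576 + 0.54Y + 111.24
0.46Y = 687.24, so Y = 687.24/0.46 = 1494

Y = 1494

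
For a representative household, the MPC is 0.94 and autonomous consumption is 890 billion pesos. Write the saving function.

S = Y − C = Y − (890 + 0.94Y) = -890 + (1 − 0.94)Y

S = -890 + 0.06Y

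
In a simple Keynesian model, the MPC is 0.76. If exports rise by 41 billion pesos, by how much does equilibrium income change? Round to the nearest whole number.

ΔY ≈ 171

The multiplier is 1/(1 − MPC) = 1/0.24.
ΔY = 41/0.24 = 170.83 ≈ 171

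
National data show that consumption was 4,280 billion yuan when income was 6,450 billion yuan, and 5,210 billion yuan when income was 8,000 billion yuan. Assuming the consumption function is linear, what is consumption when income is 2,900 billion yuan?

MPC = (5210 − 4280)/(8000 − 6450) = 930/1550 = 0.6
a = 4280 − 0.6(6450) = 4280 − 3870 = 410
C = 410 + 0.6(2900) = 410 + 1740 = 2150

C = 2150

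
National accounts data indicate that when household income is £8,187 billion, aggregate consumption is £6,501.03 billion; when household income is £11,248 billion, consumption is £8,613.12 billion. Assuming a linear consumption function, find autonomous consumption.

a = 852

MPC = ΔC/ΔY = (8613.12 − 6501.03)/(11248 − 8187) = 2112.09/3061 = 0.69
a = C − MPC·Y = 6501.03 − 0.69(8187) = 6501.03 − 5649.03 = 852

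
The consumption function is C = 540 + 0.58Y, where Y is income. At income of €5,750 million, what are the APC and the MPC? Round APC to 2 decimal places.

MPC = 0.58 (the slope of the consumption function)
C = 540 + 0.58(5750) = 3875, so APC = 3875/5750 = 0.67

APC = 0.67; MPC = 0.58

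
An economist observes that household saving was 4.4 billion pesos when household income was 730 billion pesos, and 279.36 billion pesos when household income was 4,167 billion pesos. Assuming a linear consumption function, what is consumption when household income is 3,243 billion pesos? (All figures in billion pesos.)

C = 3037.56

MPS = ΔS/ΔY = (279.36 − 4.4)/(4167 − 730) = 274.96/3437 = 0.08
MPC = 1 − MPS = 0.92
Autonomous saving = 4.4 − 0.08(730) = -54, so a = 54
C = 54 + 0.92(3243) = 54 + 2983.56 = 3037.56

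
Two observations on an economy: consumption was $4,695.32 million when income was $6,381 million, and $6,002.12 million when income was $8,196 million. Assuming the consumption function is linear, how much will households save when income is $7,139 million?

MPC = (6002.12 − 4695.32)/(8196 − 6381) = 1306.8/1815 = 0.72
a = 4695.32 − 0.72(6381) = 4695.32 − 4594.32 = 101
C = 101 + 0.72(7139) = 5241.08
S = 7139 − 5241.08 = 1897.92

S = 1897.92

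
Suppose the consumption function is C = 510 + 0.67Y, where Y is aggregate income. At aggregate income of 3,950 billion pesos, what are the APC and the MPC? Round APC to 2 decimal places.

MPC = 0.67 (the slope of the consumption function)
C = 510 + 0.67(3950) = 3156.5, so APC = 3156.5/3950 = 0.80

APC = 0.80; MPC = 0.67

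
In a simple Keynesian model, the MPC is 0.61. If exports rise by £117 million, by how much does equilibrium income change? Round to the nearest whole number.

The multiplier is 1/(1 − MPC) = 1/0.39.
ΔY = 117/0.39 = 300.00 ≈ 300

ΔY ≈ 300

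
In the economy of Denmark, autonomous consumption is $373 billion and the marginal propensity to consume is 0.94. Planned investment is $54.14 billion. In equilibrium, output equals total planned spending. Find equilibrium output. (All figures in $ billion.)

Y = 7119

Y = C + I = 373 + 0.94Y + 54.14
Y − 0.94Y = 427.14
0.06Y = 427.14, so Y = 427.14/0.06 = 7119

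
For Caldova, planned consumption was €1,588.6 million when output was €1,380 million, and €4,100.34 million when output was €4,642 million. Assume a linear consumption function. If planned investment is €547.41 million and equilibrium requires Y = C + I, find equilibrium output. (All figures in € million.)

Y = 4667

MPC = (4100.34 − 1588.6)/(4642 − 1380) = 2511.74/3262 = 0.77
a = 1588.6 − 0.77(1380) = 526
Equilibrium: Y = 526 + 0.77Y + 547.41
0.23Y = 1073.41, so Y = 1073.41/0.23 = 4667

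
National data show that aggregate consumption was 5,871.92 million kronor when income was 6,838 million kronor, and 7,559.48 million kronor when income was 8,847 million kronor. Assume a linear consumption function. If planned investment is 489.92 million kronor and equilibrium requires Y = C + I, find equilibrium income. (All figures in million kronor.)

MPC = (7559.48 − 5871.92)/(8847 − 6838) = 1687.56/2009 = 0.84
a = 5871.92 − 0.84(6838) = 128
Equilibrium: Y = 128 + 0.84Y + 489.92
0.16Y = 617.92, so Y = 617.92/0.16 = 3862

Y = 3862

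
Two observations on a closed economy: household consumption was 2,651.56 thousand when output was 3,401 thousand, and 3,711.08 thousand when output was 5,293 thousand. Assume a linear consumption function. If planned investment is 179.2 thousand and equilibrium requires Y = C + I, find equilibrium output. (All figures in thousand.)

MPC = (3711.08 − 2651.56)/(5293 − 3401) = 1059.52/1892 = 0.56
a = 2651.56 − 0.56(3401) = 747
Equilibrium: Y = 747 + 0.56Y + 179.2
0.44Y = 926.2, so Y = 926.2/0.44 = 2105

Y = 2105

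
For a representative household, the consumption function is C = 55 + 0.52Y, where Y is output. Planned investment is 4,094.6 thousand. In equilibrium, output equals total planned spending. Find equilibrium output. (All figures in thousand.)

Y = 8645

Y = C + I = 55 + 0.52Y + 4094.6
Y − 0.52Y = 4149.6
0.48Y = 4149.6, so Y = 4149.6/0.48 = 8645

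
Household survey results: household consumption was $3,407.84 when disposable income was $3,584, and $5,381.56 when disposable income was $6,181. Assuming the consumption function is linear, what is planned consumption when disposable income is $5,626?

C = 4959.76

MPC = (5381.56 − 3407.84)/(6181 − 3584) = 1973.72/2597 = 0.76
a = 3407.84 − 0.76(3584) = 3407.84 − 2723.84 = 684
C = 684 + 0.76(5626) = 684 + 4275.76 = 4959.76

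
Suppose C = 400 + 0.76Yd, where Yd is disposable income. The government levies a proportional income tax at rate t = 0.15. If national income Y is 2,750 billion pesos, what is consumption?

Yd = (1 − 0.15)(2750) = 0.85(2750) = 2337.5
C = 400 + 0.76(2337.5) = 400 + 1776.5 = 2176.5

C = 2176.5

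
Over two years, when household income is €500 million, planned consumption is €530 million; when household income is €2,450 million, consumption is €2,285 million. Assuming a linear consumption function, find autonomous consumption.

MPC = ΔC/ΔY = (2285 − 530)/(2450 − 500) = 1755/1950 = 0.9
a = C − MPC·Y = 530 − 0.9(500) = 530 − 450 = 80

a = 80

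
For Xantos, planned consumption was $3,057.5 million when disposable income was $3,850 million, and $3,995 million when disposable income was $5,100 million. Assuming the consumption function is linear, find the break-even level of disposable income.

Y = 680

MPC = (3995 − 3057.5)/(5100 − 3850) = 937.5/1250 = 0.75
a = 3057.5 − 0.75(3850) = 3057.5 − 2887.5 = 170
Break-even: Y = a/(1−MPC) = 170/0.25 = 680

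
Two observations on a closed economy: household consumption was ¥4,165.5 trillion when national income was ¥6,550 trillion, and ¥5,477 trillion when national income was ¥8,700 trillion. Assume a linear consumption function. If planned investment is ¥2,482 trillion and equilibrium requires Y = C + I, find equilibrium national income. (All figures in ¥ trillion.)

MPC = (5477 − 4165.5)/(8700 − 6550) = 1311.5/2150 = 0.61
a = 4165.5 − 0.61(6550) = 170
Equilibrium: Y = 170 + 0.61Y + 2482
0.39Y = 2652, so Y = 2652/0.39 = 6800

Y = 6800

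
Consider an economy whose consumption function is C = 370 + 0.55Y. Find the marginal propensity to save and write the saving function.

MPS = 0.45; S = -370 + 0.45Y

MPS = 1 − MPC = 1 − 0.55 = 0.45
S = Y − C = -370 + 0.45Y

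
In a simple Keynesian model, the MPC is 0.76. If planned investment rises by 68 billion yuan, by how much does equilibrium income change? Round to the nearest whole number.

The multiplier is 1/(1 − MPC) = 1/0.24.
ΔY = 68/0.24 = 283.33 ≈ 283

ΔY ≈ 283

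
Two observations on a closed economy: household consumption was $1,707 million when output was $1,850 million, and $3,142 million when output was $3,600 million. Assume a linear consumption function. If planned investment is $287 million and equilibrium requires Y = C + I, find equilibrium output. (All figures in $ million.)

MPC = (3142 − 1707)/(3600 − 1850) = 1435/1750 = 0.82
a = 1707 − 0.82(1850) = 190
Equilibrium: Y = 190 + 0.82Y + 287
0.18Y = 477, so Y = 477/0.18 = 2650

Y = 2650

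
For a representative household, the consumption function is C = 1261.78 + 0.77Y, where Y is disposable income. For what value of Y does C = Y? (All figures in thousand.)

At break-even, C = Y: 1261.78 + 0.77Y = Y
0.23Y = 1261.78, so Y = 1261.78/0.23 = 5486

Y = 5486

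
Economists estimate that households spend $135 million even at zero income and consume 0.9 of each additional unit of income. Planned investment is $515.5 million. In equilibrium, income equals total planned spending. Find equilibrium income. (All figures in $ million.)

Y = 6505

Y = C + I = 135 + 0.9Y + 515.5
Y − 0.9Y = 650.5
0.1Y = 650.5, so Y = 650.5/0.1 = 6505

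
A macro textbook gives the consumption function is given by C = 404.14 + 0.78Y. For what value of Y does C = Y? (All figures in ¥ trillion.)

Y = 1837

At break-even, C = Y: 404.14 + 0.78Y = Y
0.22Y = 404.14, so Y = 404.14/0.22 = 1837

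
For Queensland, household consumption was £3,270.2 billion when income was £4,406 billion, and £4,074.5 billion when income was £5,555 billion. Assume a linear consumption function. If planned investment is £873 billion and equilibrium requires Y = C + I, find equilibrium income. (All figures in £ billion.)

MPC = (4074.5 − 3270.2)/(5555 − 4406) = 804.3/1149 = 0.7
a = 3270.2 − 0.7(4406) = 186
Equilibrium: Y = 186 + 0.7Y + 873
0.3Y = 1059, so Y = 1059/0.3 = 3530

Y = 3530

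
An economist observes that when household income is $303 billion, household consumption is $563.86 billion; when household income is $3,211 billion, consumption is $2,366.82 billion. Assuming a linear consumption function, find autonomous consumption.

MPC = ΔC/ΔY = (2366.82 − 563.86)/(3211 − 303) = 1802.96/2908 = 0.62
a = C − MPC·Y = 563.86 − 0.62(303) = 563.86 − 187.86 = 376

a = 376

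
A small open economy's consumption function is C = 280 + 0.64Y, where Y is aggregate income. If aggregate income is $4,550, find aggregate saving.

C = 280 + 0.64(4550) = 280 + 2912 = 3192
S = Y − C = 4550 − 3192 = 1358

S = 1358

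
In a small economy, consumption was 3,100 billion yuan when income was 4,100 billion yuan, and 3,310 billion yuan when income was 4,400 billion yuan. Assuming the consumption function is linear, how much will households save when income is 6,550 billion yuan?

MPC = (3310 − 3100)/(4400 − 4100) = 210/300 = 0.7
a = 3100 − 0.7(4100) = 3100 − 2870 = 230
C = 230 + 0.7(6550) = 4815
S = 6550 − 4815 = 1735

S = 1735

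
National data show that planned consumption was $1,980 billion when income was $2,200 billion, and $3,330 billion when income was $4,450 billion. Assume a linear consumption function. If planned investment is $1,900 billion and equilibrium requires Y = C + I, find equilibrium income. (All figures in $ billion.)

Y = 6400

MPC = (3330 − 1980)/(4450 − 2200) = 1350/2250 = 0.6
a = 1980 − 0.6(2200) = 660
Equilibrium: Y = 660 + 0.6Y + 1900
0.4Y = 2560, so Y = 2560/0.4 = 6400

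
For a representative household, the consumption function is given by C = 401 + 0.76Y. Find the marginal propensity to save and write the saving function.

MPS = 1 − MPC = 1 − 0.76 = 0.24
S = Y − C = -401 + 0.24Y

MPS = 0.24; S = -401 + 0.24Y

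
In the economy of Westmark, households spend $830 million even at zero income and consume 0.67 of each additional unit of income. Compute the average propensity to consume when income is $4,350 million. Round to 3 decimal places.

APC = 0.861

C = 830 + 0.67(4350) = 3744.5
APC = C/Y = 3744.5/4350 = 0.861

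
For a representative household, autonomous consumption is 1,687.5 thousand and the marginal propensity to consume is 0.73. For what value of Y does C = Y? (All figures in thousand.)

Y = 6250

At break-even, C = Y: 1687.5 + 0.73Y = Y
0.27Y = 1687.5, so Y = 1687.5/0.27 = 6250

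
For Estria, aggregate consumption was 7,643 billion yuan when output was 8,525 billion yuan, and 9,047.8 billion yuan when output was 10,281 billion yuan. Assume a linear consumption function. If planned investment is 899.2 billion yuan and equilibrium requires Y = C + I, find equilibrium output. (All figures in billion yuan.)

Y = 8611

MPC = (9047.8 − 7643)/(10281 − 8525) = 1404.8/1756 = 0.8
a = 7643 − 0.8(8525) = 823
Equilibrium: Y = 823 + 0.8Y + 899.2
0.2Y = 1722.2, so Y = 1722.2/0.2 = 8611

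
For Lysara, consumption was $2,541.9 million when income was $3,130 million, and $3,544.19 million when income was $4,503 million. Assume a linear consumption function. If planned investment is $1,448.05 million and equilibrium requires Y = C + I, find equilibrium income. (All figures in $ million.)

Y = 6315

MPC = (3544.19 − 2541.9)/(4503 − 3130) = 1002.29/1373 = 0.73
a = 2541.9 − 0.73(3130) = 257
Equilibrium: Y = 257 + 0.73Y + 1448.05
0.27Y = 1705.05, so Y = 1705.05/0.27 = 6315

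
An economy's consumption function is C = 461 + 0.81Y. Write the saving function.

S = Y − C = Y − (461 + 0.81Y) = -461 + (1 − 0.81)Y

S = -461 + 0.19Y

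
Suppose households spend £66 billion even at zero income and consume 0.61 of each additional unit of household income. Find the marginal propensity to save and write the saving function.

MPS = 1 − MPC = 1 − 0.61 = 0.39
S = Y − C = -66 + 0.39Y

MPS = 0.39; S = -66 + 0.39Y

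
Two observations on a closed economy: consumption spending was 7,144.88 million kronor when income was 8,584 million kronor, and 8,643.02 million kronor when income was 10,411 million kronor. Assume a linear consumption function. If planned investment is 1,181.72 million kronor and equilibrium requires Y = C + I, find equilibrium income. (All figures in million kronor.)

MPC = (8643.02 − 7144.88)/(10411 − 8584) = 1498.14/1827 = 0.82
a = 7144.88 − 0.82(8584) = 106
Equilibrium: Y = 106 + 0.82Y + 1181.72
0.18Y = 1287.72, so Y = 1287.72/0.18 = 7154

Y = 7154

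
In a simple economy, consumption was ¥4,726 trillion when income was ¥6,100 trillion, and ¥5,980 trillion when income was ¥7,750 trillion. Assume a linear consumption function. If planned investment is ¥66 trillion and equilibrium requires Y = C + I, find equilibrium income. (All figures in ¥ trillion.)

MPC = (5980 − 4726)/(7750 − 6100) = 1254/1650 = 0.76
a = 4726 − 0.76(6100) = 90
Equilibrium: Y = 90 + 0.76Y + 66
0.24Y = 156, so Y = 156/0.24 = 650

Y = 650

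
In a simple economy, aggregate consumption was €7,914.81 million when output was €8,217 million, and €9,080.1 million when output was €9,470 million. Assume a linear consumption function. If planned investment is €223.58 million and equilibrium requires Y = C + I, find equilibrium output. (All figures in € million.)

MPC = (9080.1 − 7914.81)/(9470 − 8217) = 1165.29/1253 = 0.93
a = 7914.81 − 0.93(8217) = 273
Equilibrium: Y = 273 + 0.93Y + 223.58
0.07Y = 496.58, so Y = 496.58/0.07 = 7094

Y = 7094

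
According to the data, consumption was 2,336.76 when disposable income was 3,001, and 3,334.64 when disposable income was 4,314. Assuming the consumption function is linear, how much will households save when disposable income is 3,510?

S = 786.4

MPC = (3334.64 − 2336.76)/(4314 − 3001) = 997.88/1313 = 0.76
a = 2336.76 − 0.76(3001) = 2336.76 − 2280.76 = 56
C = 56 + 0.76(3510) = 2723.6
S = 3510 − 2723.6 = 786.4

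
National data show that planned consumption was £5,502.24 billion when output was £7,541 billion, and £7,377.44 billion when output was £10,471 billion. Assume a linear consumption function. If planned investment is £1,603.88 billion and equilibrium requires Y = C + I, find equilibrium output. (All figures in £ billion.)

MPC = (7377.44 − 5502.24)/(10471 − 7541) = 1875.2/2930 = 0.64
a = 5502.24 − 0.64(7541) = 676
Equilibrium: Y = 676 + 0.64Y + 1603.88
0.36Y = 2279.88, so Y = 2279.88/0.36 = 6333

Y = 6333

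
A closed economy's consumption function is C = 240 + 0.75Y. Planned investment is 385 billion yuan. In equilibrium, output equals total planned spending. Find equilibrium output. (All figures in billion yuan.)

Y = C + I = 240 + 0.75Y + 385
Y − 0.75Y = 625
0.25Y = 625, so Y = 625/0.25 = 2500

Y = 2500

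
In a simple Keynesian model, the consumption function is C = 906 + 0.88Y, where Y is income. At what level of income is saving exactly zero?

At break-even, C = Y: 906 + 0.88Y = Y
0.12Y = 906, so Y = 906/0.12 = 7550

Y = 7550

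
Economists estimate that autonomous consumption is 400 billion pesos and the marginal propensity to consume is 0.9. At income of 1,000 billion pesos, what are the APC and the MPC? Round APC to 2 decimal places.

MPC = 0.9 (the slope of the consumption function)
C = 400 + 0.9(1000) = 1300, so APC = 1300/1000 = 1.30

APC = 1.30; MPC = 0.9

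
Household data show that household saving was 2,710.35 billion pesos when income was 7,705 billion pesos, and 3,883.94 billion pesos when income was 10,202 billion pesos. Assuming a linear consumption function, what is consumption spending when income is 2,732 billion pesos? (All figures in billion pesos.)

C = 2358.96

MPS = ΔS/ΔY = (3883.94 − 2710.35)/(10202 − 7705) = 1173.59/2497 = 0.47
MPC = 1 − MPS = 0.53
Autonomous saving = 2710.35 − 0.47(7705) = -911, so a = 911
C = 911 + 0.53(2732) = 911 + 1447.96 = 2358.96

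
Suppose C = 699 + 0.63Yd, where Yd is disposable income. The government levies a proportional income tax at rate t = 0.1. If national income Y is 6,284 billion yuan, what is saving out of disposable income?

Yd = (1 − 0.1)(6284) = 0.9(6284) = 5655.6
C = 699 + 0.63(5655.6) = 699 + 3563.028 = 4262.028
S = Yd − C = 5655.6 − 4262.028 = 1393.572

S = 1393.572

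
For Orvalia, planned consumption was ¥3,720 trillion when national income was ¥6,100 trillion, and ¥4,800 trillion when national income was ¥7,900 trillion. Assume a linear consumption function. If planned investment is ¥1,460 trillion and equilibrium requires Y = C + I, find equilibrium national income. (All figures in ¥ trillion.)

Y = 3800

MPC = (4800 − 3720)/(7900 − 6100) = 1080/1800 = 0.6
a = 3720 − 0.6(6100) = 60
Equilibrium: Y = 60 + 0.6Y + 1460
0.4Y = 1520, so Y = 1520/0.4 = 3800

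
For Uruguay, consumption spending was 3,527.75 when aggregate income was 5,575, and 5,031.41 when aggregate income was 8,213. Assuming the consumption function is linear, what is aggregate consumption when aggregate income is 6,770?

MPC = (5031.41 − 3527.75)/(8213 − 5575) = 1503.66/2638 = 0.57
a = 3527.75 − 0.57(5575) = 3527.75 − 3177.75 = 350
C = 350 + 0.57(6770) = 350 + 3858.9 = 4208.9

C = 4208.9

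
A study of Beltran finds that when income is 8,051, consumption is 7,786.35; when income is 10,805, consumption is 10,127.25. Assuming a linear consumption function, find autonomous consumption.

a = 943

MPC = ΔC/ΔY = (10127.25 − 7786.35)/(10805 − 8051) = 2340.9/2754 = 0.85
a = C − MPC·Y = 7786.35 − 0.85(8051) = 7786.35 − 6843.35 = 943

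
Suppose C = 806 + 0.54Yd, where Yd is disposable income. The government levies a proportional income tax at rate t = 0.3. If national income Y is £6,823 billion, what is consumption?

C = 3385.094

Yd = (1 − 0.3)(6823) = 0.7(6823) = 4776.1
C = 806 + 0.54(4776.1) = 806 + 2579.094 = 3385.094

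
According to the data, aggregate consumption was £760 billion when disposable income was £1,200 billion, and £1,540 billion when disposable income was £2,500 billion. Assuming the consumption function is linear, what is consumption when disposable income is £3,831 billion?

C = 2338.6

MPC = (1540 − 760)/(2500 − 1200) = 780/1300 = 0.6
a = 760 − 0.6(1200) = 760 − 720 = 40
C = 40 + 0.6(3831) = 40 + 2298.6 = 2338.6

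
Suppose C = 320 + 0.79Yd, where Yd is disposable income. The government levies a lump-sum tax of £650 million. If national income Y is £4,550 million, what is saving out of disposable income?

S = 499

Yd = Y − T = 4550 − 650 = 3900
C = 320 + 0.79(3900) = 320 + 3081 = 3401
S = Yd − C = 3900 − 3401 = 499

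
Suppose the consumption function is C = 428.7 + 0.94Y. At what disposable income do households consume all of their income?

At break-even, C = Y: 428.7 + 0.94Y = Y
0.06Y = 428.7, so Y = 428.7/0.06 = 7145

Y = 7145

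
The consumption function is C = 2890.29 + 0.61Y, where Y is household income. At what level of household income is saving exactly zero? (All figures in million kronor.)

At break-even, C = Y: 2890.29 + 0.61Y = Y
0.39Y = 2890.29, so Y = 2890.29/0.39 = 7411

Y = 7411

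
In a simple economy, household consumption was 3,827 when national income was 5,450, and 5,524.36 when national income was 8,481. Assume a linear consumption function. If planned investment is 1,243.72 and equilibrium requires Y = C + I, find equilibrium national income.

Y = 4588

MPC = (5524.36 − 3827)/(8481 − 5450) = 1697.36/3031 = 0.56
a = 3827 − 0.56(5450) = 775
Equilibrium: Y = 775 + 0.56Y + 1243.72
0.44Y = 2018.72, so Y = 2018.72/0.44 = 4588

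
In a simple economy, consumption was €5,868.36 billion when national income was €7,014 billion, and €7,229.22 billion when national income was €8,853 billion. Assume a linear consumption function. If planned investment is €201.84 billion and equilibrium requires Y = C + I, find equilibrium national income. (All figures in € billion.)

Y = 3384

MPC = (7229.22 − 5868.36)/(8853 − 7014) = 1360.86/1839 = 0.74
a = 5868.36 − 0.74(7014) = 678
Equilibrium: Y = 678 + 0.74Y + 201.84
0.26Y = 879.84, so Y = 879.84/0.26 = 3384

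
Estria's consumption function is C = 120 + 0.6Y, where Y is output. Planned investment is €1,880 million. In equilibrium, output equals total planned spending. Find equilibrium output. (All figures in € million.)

Y = C + I = 120 + 0.6Y + 1880
Y − 0.6Y = 2000
0.4Y = 2000, so Y = 2000/0.4 = 5000

Y = 5000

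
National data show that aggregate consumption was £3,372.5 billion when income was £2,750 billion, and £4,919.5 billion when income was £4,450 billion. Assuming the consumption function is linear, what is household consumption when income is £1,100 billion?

C = 1871

MPC = (4919.5 − 3372.5)/(4450 − 2750) = 1547/1700 = 0.91
a = 3372.5 − 0.91(2750) = 3372.5 − 2502.5 = 870
C = 870 + 0.91(1100) = 870 + 1001 = 1871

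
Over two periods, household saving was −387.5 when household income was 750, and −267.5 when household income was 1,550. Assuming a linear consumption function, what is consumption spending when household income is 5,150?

C = 4877.5

MPS = ΔS/ΔY = (-267.5 − (-387.5))/(1550 − 750) = 120/800 = 0.15
MPC = 1 − MPS = 0.85
Autonomous saving = -387.5 − 0.15(750) = -500, so a = 500
C = 500 + 0.85(5150) = 500 + 4377.5 = 4877.5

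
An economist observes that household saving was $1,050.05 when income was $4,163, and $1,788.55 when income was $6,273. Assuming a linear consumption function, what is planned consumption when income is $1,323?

C = 1266.95

MPS = ΔS/ΔY = (1788.55 − 1050.05)/(6273 − 4163) = 738.5/2110 = 0.35
MPC = 1 − MPS = 0.65
Autonomous saving = 1050.05 − 0.35(4163) = -407, so a = 407
C = 407 + 0.65(1323) = 407 + 859.95 = 1266.95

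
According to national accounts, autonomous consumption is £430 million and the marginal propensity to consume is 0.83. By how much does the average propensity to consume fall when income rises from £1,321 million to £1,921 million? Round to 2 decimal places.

ΔAPC = 0.10

At Y = 1321: C = 430 + 0.83(1321) = 1526.43, APC = 1526.43/1321 = 1.156
At Y = 1921: C = 2024.43, APC = 2024.43/1921 = 1.054
Fall in APC = 1.156 − 1.054 = 0.102 ≈ 0.10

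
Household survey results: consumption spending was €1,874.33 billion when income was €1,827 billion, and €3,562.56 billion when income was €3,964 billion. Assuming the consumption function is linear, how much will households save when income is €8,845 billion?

MPC = (3562.56 − 1874.33)/(3964 − 1827) = 1688.23/2137 = 0.79
a = 1874.33 − 0.79(1827) = 1874.33 − 1443.33 = 431
C = 431 + 0.79(8845) = 7418.55
S = 8845 − 7418.55 = 1426.45

S = 1426.45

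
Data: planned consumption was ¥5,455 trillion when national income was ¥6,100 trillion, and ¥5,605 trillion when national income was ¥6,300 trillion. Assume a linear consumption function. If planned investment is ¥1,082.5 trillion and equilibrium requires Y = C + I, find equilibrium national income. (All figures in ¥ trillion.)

Y = 7850

MPC = (5605 − 5455)/(6300 − 6100) = 150/200 = 0.75
a = 5455 − 0.75(6100) = 880
Equilibrium: Y = 880 + 0.75Y + 1082.5
0.25Y = 1962.5, so Y = 1962.5/0.25 = 7850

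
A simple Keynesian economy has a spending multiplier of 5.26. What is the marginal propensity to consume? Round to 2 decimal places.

k = 1/(1 − MPC), so 1 − MPC = 1/k = 1/5.26 = 0.1901
MPC = 1 − 0.1901 = 0.81

MPC = 0.81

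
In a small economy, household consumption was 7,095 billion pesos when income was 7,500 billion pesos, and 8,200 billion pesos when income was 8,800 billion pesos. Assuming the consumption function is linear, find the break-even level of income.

Y = 4800

MPC = (8200 − 7095)/(8800 − 7500) = 1105/1300 = 0.85
a = 7095 − 0.85(7500) = 7095 − 6375 = 720
Break-even: Y = a/(1−MPC) = 720/0.15 = 4800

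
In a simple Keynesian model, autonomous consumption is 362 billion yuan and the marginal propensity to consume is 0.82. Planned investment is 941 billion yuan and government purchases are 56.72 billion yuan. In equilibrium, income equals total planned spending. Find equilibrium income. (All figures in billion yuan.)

Y = C + I + G = 362 + 0.82Y + 941 + 56.72
Y − 0.82Y = 1359.72
0.18Y = 1359.72, so Y = 1359.72/0.18 = 7554

Y = 7554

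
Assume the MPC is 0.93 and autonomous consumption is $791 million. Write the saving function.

S = -791 + 0.07Y

S = Y − C = Y − (791 + 0.93Y) = -791 + (1 − 0.93)Y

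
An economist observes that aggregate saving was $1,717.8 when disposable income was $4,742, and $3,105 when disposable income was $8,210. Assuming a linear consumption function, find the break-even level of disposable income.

Y = 447.5

MPS = ΔS/ΔY = (3105 − 1717.8)/(8210 − 4742) = 1387.2/3468 = 0.4
MPC = 1 − MPS = 0.6
From S(4742) = 1717.8: −a + 0.4(4742) = 1717.8, so a = 1896.8 − 1717.8 = 179
Break-even (S = 0): Y = a/MPS = 179/0.4 = 447.5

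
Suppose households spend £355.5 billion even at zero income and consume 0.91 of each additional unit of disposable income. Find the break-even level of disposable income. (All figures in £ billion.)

Y = 3950

At break-even, C = Y: 355.5 + 0.91Y = Y
0.09Y = 355.5, so Y = 355.5/0.09 = 3950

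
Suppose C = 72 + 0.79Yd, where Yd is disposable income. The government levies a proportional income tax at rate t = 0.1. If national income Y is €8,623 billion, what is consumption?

Yd = (1 − 0.1)(8623) = 0.9(8623) = 7760.7
C = 72 + 0.79(7760.7) = 72 + 6130.953 = 6202.953

C = 6202.953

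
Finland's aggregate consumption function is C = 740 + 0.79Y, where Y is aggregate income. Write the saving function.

S = -740 + 0.21Y

S = Y − C = Y − (740 + 0.79Y) = -740 + (1 − 0.79)Y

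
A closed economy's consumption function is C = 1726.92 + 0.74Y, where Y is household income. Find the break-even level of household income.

At break-even, C = Y: 1726.92 + 0.74Y = Y
0.26Y = 1726.92, so Y = 1726.92/0.26 = 6642

Y = 6642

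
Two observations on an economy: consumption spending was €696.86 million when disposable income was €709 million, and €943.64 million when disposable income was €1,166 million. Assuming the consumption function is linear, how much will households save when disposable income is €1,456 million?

S = 355.76

MPC = (943.64 − 696.86)/(1166 − 709) = 246.78/457 = 0.54
a = 696.86 − 0.54(709) = 696.86 − 382.86 = 314
C = 314 + 0.54(1456) = 1100.24
S = 1456 − 1100.24 = 355.76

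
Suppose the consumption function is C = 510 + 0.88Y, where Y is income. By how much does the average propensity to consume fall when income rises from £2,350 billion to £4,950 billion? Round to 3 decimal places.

At Y = 2350: C = 510 + 0.88(2350) = 2578, APC = 2578/2350 = 1.0970
At Y = 4950: C = 4866, APC = 4866/4950 = 0.9830
Fall in APC = 1.0970 − 0.9830 = 0.114

ΔAPC = 0.114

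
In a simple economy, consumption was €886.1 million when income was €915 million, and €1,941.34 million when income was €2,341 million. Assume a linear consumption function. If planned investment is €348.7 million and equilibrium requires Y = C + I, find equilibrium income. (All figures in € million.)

Y = 2145

MPC = (1941.34 − 886.1)/(2341 − 915) = 1055.24/1426 = 0.74
a = 886.1 − 0.74(915) = 209
Equilibrium: Y = 209 + 0.74Y + 348.7
0.26Y = 557.7, so Y = 557.7/0.26 = 2145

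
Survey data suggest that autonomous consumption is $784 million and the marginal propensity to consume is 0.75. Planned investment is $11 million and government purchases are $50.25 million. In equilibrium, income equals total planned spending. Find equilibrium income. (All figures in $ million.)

Y = 3381

Y = C + I + G = 784 + 0.75Y + 11 + 50.25
Y − 0.75Y = 845.25
0.25Y = 845.25, so Y = 845.25/0.25 = 3381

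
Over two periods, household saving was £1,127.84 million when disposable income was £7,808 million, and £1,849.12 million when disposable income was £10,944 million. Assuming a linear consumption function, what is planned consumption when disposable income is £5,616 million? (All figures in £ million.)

C = 4992.32

MPS = ΔS/ΔY = (1849.12 − 1127.84)/(10944 − 7808) = 721.28/3136 = 0.23
MPC = 1 − MPS = 0.77
Autonomous saving = 1127.84 − 0.23(7808) = -668, so a = 668
C = 668 + 0.77(5616) = 668 + 4324.32 = 4992.32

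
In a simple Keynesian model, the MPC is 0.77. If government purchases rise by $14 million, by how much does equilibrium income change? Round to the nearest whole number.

The multiplier is 1/(1 − MPC) = 1/0.23.
ΔY = 14/0.23 = 60.87 ≈ 61

ΔY ≈ 61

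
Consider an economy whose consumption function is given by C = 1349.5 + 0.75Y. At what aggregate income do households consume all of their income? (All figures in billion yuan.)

Y = 5398

At break-even, C = Y: 1349.5 + 0.75Y = Y
0.25Y = 1349.5, so Y = 1349.5/0.25 = 5398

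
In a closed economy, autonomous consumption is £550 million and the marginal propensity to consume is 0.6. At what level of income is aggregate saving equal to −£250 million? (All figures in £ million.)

S = Y − C = -550 + 0.4Y
-550 + 0.4Y = -250, so 0.4Y = 300 and Y = 750

Y = 750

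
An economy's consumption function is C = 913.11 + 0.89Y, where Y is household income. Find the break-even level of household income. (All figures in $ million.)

Y = 8301

At break-even, C = Y: 913.11 + 0.89Y = Y
0.11Y = 913.11, so Y = 913.11/0.11 = 8301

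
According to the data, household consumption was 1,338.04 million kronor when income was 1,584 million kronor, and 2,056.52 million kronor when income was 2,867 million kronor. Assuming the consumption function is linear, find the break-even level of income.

Y = 1025

MPC = (2056.52 − 1338.04)/(2867 − 1584) = 718.48/1283 = 0.56
a = 1338.04 − 0.56(1584) = 1338.04 − 887.04 = 451
Break-even: Y = a/(1−MPC) = 451/0.44 = 1025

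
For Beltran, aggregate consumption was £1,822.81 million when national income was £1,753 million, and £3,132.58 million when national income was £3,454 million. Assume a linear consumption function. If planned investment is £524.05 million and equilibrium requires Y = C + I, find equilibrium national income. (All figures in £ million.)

MPC = (3132.58 − 1822.81)/(3454 − 1753) = 1309.77/1701 = 0.77
a = 1822.81 − 0.77(1753) = 473
Equilibrium: Y = 473 + 0.77Y + 524.05
0.23Y = 997.05, so Y = 997.05/0.23 = 4335

Y = 4335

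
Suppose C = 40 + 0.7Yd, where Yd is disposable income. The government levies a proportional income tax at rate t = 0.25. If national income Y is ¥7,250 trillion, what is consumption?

C = 3846.25

Yd = (1 − 0.25)(7250) = 0.75(7250) = 5437.5
C = 40 + 0.7(5437.5) = 40 + 3806.25 = 3846.25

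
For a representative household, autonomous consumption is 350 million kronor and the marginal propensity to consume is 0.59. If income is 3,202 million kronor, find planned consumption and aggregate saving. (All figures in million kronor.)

C = 350 + 0.59(3202) = 350 + 1889.18 = 2239.18
S = Y − C = 3202 − 2239.18 = 962.82

C = 2239.18; S = 962.82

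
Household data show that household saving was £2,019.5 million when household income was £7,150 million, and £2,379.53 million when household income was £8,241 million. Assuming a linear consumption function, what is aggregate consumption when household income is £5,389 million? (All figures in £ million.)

C = 3950.63

MPS = ΔS/ΔY = (2379.53 − 2019.5)/(8241 − 7150) = 360.03/1091 = 0.33
MPC = 1 − MPS = 0.67
Autonomous saving = 2019.5 − 0.33(7150) = -340, so a = 340
C = 340 + 0.67(5389) = 340 + 3610.63 = 3950.63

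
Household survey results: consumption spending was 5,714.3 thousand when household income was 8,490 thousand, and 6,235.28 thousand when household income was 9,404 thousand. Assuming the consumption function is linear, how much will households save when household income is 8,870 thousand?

S = 2939.1

MPC = (6235.28 − 5714.3)/(9404 − 8490) = 520.98/914 = 0.57
a = 5714.3 − 0.57(8490) = 5714.3 − 4839.3 = 875
C = 875 + 0.57(8870) = 5930.9
S = 8870 − 5930.9 = 2939.1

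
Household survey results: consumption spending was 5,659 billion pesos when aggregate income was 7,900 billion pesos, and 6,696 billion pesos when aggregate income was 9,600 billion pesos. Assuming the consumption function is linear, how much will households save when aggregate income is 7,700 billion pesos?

MPC = (6696 − 5659)/(9600 − 7900) = 1037/1700 = 0.61
a = 5659 − 0.61(7900) = 5659 − 4819 = 840
C = 840 + 0.61(7700) = 5537
S = 7700 − 5537 = 2163

S = 2163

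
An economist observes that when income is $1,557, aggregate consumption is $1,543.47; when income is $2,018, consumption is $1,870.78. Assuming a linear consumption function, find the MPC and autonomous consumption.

MPC = ΔC/ΔY = (1870.78 − 1543.47)/(2018 − 1557) = 327.31/461 = 0.71
a = C − MPC·Y = 1543.47 − 0.71(1557) = 1543.47 − 1105.47 = 438

MPC = 0.71; a = 438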